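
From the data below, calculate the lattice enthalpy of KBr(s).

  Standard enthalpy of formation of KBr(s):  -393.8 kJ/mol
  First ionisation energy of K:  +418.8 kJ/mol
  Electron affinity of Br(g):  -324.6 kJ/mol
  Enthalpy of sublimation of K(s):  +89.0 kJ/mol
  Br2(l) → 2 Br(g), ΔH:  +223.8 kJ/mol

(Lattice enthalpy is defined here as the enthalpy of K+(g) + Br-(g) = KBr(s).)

U = -688.9 kJ/mol

ΔHf° = 1·ΔHsub + 1·(ΣIE) + 1/2·D(Br2) + 1·EA + U
-393.8 = 1·(+89.0) + 1·(+418.8) + 1/2·(+223.8) + 1·(-324.6) + U
U = -393.8 − (+295.1) = -688.9 kJ/mol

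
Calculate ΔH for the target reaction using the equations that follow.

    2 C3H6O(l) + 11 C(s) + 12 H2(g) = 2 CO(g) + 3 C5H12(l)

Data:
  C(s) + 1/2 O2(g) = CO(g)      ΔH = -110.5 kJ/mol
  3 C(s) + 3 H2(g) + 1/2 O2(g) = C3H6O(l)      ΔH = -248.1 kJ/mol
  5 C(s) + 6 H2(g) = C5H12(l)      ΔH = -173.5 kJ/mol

equation 1 × 2 (×2 to match 2 CO(g) in the target): (2)·(-110.5) = -221.0 kJ/mol
equation 2 reversed and × 2 (reverse to put C3H6O(l) on the reactant side; ×2 to match 2 C3H6O(l) in the target): (-2)·(-248.1) = +496.2 kJ/mol
equation 3 × 3 (×3 to match 3 C5H12(l) in the target): (3)·(-173.5) = -520.5 kJ/mol
ΔH = (-221.0) + (+496.2) + (-520.5) = -245.3 kJ/mol

ΔH = -245.3 kJ/mol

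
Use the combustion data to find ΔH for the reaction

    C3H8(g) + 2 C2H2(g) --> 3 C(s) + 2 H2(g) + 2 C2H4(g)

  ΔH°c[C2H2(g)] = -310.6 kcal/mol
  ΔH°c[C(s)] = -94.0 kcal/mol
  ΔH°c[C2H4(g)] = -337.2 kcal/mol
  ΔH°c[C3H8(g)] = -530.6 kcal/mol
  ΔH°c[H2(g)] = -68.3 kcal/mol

With combustion enthalpies, reactants minus products:
= [1·(-530.6) + 2·(-310.6)] − [3·(-94.0) + 2·(-68.3) + 2·(-337.2)]
= -58.8 kcal/mol

ΔH = -58.8 kcal/mol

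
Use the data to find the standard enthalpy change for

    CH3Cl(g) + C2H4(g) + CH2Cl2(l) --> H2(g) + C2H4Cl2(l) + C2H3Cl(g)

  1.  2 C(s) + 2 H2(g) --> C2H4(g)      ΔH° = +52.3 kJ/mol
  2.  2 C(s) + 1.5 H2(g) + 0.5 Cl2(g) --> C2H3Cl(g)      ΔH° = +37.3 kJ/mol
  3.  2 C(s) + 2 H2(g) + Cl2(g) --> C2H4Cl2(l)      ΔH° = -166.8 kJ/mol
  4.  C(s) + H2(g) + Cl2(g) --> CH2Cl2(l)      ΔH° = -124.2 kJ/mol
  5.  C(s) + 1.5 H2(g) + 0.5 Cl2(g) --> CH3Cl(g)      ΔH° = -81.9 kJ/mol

ΔH° = 24.3 kJ/mol

eq. 1 reversed: -52.3 kJ/mol
eq. 2 as written: +37.3 kJ/mol
eq. 3 as written: -166.8 kJ/mol
eq. 4 reversed: +124.2 kJ/mol
eq. 5 reversed: +81.9 kJ/mol
Since enthalpy is a state function, ΔH° = (-1)·(+52.3) + (1)·(+37.3) + (1)·(-166.8) + (-1)·(-124.2) + (-1)·(-81.9) = 24.3 kJ/mol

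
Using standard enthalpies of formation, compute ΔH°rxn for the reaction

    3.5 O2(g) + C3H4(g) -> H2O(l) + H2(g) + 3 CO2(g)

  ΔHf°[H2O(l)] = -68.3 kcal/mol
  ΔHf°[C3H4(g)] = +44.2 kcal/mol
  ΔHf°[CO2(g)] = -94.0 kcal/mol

ΔH°rxn = -394.5 kcal/mol

Products: 1·(-68.3) + 1·(+0.0) + 3·(-94.0) = -350.3
Reactants: 7/2·(+0.0) + 1·(+44.2) = +44.2
ΔH°rxn = (-350.3) − (+44.2) = -394.5 kcal/mol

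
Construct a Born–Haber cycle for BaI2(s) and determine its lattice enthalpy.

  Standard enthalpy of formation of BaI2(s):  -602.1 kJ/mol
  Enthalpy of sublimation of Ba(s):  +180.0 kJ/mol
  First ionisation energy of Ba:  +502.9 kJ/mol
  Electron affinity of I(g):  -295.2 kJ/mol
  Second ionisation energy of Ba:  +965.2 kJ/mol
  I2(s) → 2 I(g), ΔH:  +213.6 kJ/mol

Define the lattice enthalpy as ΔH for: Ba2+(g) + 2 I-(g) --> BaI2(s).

ΔHf° = 1·ΔHsub + 1·(ΣIE) + 1·D(I2) + 2·EA + U
-602.1 = 1·(+180.0) + 1·(+1468.1) + 1·(+213.6) + 2·(-295.2) + U
U = -602.1 − (+1271.3) = -1873.4 kJ/mol

U = -1873.4 kJ/mol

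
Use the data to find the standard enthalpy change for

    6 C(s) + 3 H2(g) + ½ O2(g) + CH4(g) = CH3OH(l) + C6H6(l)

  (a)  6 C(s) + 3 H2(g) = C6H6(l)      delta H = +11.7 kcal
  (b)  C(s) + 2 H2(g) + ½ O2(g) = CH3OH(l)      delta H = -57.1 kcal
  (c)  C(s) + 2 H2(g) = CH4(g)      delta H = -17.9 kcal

(a) as written (C6H6(l) already on the product side): +11.7 kcal
(b) as written (CH3OH(l) already on the product side): -57.1 kcal
(c) reversed (reverse to put CH4(g) on the reactant side): +17.9 kcal
delta H = (1)·(+11.7) + (1)·(-57.1) + (-1)·(-17.9) = -27.5 kcal

delta H = -27.5 kcal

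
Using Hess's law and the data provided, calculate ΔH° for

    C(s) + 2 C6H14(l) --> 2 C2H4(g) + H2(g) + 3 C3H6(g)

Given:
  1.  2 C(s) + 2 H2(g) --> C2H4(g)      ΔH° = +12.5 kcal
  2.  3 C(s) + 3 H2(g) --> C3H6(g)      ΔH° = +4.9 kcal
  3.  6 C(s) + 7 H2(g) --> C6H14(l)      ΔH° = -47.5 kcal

eq. 1 × 2 (scale by 2 for the 2 C2H4(g)): (2)·(+12.5) = +25.0 kcal
eq. 2 × 3 (×3 to match 3 C3H6(g) in the target): (3)·(+4.9) = +14.7 kcal
eq. 3 reversed and × 2 (reverse to put C6H14(l) on the reactant side; ×2 to match 2 C6H14(l) in the target): (-2)·(-47.5) = +95.0 kcal
Since enthalpy is a state function, ΔH° = (+25.0) + (+14.7) + (+95.0) = 134.7 kcal

ΔH° = 134.7 kcal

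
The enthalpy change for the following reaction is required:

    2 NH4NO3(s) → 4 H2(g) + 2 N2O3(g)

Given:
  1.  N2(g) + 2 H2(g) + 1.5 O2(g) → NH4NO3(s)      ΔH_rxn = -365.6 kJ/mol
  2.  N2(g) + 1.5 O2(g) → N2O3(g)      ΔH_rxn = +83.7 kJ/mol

ΔH_rxn = 898.6 kJ/mol

eq. 1 reversed and × 2: (-2)·(-365.6) = +731.2 kJ/mol
eq. 2 × 2: (2)·(+83.7) = +167.4 kJ/mol
Combining the equations, ΔH_rxn = (+731.2) + (+167.4) = 898.6 kJ/mol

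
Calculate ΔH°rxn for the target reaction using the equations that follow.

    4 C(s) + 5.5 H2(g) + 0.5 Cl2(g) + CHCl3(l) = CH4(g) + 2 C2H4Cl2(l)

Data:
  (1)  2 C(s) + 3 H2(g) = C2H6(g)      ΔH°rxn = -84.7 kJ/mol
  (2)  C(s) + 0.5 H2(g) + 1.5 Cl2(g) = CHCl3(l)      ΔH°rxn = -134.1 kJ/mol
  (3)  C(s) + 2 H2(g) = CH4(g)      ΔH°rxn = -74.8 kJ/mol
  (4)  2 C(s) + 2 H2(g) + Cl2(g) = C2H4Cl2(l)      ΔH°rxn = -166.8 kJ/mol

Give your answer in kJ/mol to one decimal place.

ΔH°rxn = -274.3 kJ/mol

(1): not needed (C2H6(g) appears nowhere else).
(2) reversed (CHCl3(l) must end up as a reactant): +134.1 kJ/mol
(3) as written (CH4(g) already on the product side): -74.8 kJ/mol
(4) × 2 (scale by 2 for the 2 C2H4Cl2(l)): (2)·(-166.8) = -333.6 kJ/mol
Combining the equations, ΔH°rxn = (-1)·(-134.1) + (1)·(-74.8) + (2)·(-166.8) = -274.3 kJ/mol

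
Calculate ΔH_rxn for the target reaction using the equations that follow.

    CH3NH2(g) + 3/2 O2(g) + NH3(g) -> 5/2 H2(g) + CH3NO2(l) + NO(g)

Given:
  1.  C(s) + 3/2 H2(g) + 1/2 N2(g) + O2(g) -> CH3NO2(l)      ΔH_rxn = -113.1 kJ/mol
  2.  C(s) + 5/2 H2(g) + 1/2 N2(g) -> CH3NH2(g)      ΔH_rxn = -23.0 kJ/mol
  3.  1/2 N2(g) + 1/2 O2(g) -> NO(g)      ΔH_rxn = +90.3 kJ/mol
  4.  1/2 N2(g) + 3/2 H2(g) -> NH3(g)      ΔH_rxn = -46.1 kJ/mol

ΔH_rxn = 46.3 kJ/mol

eq. 1 as written: -113.1 kJ/mol
eq. 2 reversed: +23.0 kJ/mol
eq. 3 as written: +90.3 kJ/mol
eq. 4 reversed: +46.1 kJ/mol
ΔH_rxn = (-113.1) + (+23.0) + (+90.3) + (+46.1) = 46.3 kJ/mol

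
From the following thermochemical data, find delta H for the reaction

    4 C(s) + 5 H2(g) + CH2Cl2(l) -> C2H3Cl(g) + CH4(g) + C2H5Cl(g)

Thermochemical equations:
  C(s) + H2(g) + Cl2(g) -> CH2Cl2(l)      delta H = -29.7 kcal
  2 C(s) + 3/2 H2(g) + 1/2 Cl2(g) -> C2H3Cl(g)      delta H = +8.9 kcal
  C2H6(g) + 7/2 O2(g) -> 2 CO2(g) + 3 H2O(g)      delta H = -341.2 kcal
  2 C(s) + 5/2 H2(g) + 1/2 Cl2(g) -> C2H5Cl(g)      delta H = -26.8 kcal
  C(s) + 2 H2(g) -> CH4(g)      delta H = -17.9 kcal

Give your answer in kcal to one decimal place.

equation 1 reversed (reverse to put CH2Cl2(l) on the reactant side): +29.7 kcal
equation 2 as written (C2H3Cl(g) already on the product side): +8.9 kcal
equation 3: not needed (H2O(g) appears nowhere else).
equation 4 as written (C2H5Cl(g) already on the product side): -26.8 kcal
equation 5 as written (CH4(g) already on the product side): -17.9 kcal
By Hess's law, delta H = (-1)·(-29.7) + (1)·(+8.9) + (1)·(-26.8) + (1)·(-17.9) = -6.1 kcal

delta H = -6.1 kcal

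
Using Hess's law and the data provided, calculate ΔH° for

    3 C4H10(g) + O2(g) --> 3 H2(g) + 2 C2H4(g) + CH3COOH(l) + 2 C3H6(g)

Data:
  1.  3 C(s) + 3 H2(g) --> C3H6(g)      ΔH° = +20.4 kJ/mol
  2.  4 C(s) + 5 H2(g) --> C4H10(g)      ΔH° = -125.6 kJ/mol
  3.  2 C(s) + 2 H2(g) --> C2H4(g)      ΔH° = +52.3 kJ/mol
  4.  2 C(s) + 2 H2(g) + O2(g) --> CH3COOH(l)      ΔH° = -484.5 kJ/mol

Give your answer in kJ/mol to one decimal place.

eq. 1 × 2: (2)·(+20.4) = +40.8 kJ/mol
eq. 2 reversed and × 3: (-3)·(-125.6) = +376.8 kJ/mol
eq. 3 × 2: (2)·(+52.3) = +104.6 kJ/mol
eq. 4 as written: -484.5 kJ/mol
ΔH° = (+40.8) + (+376.8) + (+104.6) + (-484.5) = 37.7 kJ/mol

ΔH° = 37.7 kJ/mol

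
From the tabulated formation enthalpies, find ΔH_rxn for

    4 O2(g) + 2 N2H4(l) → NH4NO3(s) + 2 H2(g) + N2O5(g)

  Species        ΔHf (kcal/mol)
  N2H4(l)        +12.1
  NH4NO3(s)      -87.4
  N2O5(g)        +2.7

ΔH°rxn = Σ nΔHf°(products) − Σ nΔHf°(reactants).
Products: 1·(-87.4) + 2·(+0.0) + 1·(+2.7) = -84.7
Reactants: 4·(+0.0) + 2·(+12.1) = +24.2
ΔH_rxn = (-84.7) − (+24.2) = -108.9 kcal/mol

ΔH_rxn = -108.9 kcal/mol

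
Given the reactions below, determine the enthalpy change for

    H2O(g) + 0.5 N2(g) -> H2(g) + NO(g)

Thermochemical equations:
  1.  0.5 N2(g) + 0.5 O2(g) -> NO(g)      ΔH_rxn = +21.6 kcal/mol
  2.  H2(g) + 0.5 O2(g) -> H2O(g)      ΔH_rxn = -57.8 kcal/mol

eq. 1 as written: +21.6 kcal/mol
eq. 2 reversed: +57.8 kcal/mol
ΔH_rxn = (+21.6) + (+57.8) = 79.4 kcal/mol

ΔH_rxn = 79.4 kcal/mol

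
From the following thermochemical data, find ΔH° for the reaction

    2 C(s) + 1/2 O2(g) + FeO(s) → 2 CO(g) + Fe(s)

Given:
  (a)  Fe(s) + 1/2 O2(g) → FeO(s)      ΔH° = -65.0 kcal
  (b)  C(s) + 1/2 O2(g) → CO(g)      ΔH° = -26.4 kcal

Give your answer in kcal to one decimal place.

ΔH° = 12.2 kcal

(a) reversed: +65.0 kcal
(b) × 2: (2)·(-26.4) = -52.8 kcal
ΔH° = (-1)·(-65.0) + (2)·(-26.4) = 12.2 kcal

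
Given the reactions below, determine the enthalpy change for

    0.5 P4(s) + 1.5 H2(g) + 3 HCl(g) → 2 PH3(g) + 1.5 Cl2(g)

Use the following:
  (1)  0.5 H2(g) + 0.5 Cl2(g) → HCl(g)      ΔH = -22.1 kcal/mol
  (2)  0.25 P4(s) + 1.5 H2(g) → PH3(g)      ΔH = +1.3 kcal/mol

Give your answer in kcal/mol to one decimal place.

(1) reversed and × 3 (HCl(g) must end up as a reactant; ×3 to match 3 HCl(g) in the target): (-3)·(-22.1) = +66.3 kcal/mol
(2) × 2 (×2 to match 2 PH3(g) in the target): (2)·(+1.3) = +2.6 kcal/mol
Combining the equations, ΔH = (+66.3) + (+2.6) = 68.9 kcal/mol

ΔH = 68.9 kcal/mol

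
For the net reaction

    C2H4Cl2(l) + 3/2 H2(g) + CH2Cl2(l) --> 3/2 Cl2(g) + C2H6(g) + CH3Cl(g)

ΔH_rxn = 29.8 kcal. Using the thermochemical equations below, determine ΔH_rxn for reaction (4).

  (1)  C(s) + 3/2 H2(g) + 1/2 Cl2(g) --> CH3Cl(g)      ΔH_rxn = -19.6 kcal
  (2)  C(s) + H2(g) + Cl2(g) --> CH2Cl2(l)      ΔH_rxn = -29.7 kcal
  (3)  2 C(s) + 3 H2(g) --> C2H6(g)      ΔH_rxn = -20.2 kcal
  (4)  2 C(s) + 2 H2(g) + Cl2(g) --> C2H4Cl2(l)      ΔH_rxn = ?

(1) as written: -19.6 kcal
(2) reversed: +29.7 kcal
(3) as written: -20.2 kcal
(4) reversed: contributes −x
+29.8 = (-19.6) + (+29.7) + (-20.2) − x
x = (+29.8 − (-10.1)) / (-1) = -39.9 kcal

ΔH_rxn = -39.9 kcal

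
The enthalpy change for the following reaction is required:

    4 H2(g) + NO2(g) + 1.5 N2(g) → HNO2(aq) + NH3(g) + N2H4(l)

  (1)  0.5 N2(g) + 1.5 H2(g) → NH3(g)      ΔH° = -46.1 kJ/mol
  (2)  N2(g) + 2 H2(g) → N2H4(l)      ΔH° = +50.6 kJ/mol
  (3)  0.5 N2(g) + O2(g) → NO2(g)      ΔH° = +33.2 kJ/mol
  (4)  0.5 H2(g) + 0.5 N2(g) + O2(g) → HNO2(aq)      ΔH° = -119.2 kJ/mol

ΔH° = -147.9 kJ/mol

(1) as written: -46.1 kJ/mol
(2) as written: +50.6 kJ/mol
(3) reversed: -33.2 kJ/mol
(4) as written: -119.2 kJ/mol
By Hess's law, ΔH° = (-46.1) + (+50.6) + (-33.2) + (-119.2) = -147.9 kJ/mol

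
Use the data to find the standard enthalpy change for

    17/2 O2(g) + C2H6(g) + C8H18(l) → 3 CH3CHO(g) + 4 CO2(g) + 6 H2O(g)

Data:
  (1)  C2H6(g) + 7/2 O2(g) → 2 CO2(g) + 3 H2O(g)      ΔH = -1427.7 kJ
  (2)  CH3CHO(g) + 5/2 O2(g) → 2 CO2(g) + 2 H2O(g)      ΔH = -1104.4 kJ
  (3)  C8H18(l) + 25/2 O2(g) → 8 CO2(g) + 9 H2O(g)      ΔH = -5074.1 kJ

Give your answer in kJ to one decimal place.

(1) as written: -1427.7 kJ
(2) reversed and × 3: (-3)·(-1104.4) = +3313.2 kJ
(3) as written: -5074.1 kJ
ΔH = (1)·(-1427.7) + (-3)·(-1104.4) + (1)·(-5074.1) = -3188.6 kJ

ΔH = -3188.6 kJ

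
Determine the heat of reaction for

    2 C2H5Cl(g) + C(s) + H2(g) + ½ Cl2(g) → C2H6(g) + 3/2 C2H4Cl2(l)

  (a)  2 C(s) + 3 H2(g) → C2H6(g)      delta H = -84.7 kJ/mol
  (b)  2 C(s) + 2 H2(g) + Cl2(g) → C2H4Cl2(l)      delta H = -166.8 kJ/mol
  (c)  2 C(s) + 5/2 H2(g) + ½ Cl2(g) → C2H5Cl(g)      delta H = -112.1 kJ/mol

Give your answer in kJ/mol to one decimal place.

(a) as written (C2H6(g) already on the product side): -84.7 kJ/mol
(b) × 3/2 (scale by 3/2 for the 3/2 C2H4Cl2(l)): (3/2)·(-166.8) = -250.2 kJ/mol
(c) reversed and × 2 (C2H5Cl(g) must end up as a reactant; ×2 to match 2 C2H5Cl(g) in the target): (-2)·(-112.1) = +224.2 kJ/mol
delta H = (1)·(-84.7) + (3/2)·(-166.8) + (-2)·(-112.1) = -110.7 kJ/mol

delta H = -110.7 kJ/mol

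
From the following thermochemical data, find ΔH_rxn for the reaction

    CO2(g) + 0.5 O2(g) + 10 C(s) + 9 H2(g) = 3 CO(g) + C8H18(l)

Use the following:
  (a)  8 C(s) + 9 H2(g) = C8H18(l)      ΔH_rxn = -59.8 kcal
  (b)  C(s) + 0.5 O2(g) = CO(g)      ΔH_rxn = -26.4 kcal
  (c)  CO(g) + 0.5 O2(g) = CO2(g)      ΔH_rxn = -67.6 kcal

(a) as written (C8H18(l) already on the product side): -59.8 kcal
(b) × 2: (2)·(-26.4) = -52.8 kcal
(c) reversed (reverse to put CO2(g) on the reactant side): +67.6 kcal
ΔH_rxn = (-59.8) + (-52.8) + (+67.6) = -45.0 kcal

ΔH_rxn = -45.0 kcal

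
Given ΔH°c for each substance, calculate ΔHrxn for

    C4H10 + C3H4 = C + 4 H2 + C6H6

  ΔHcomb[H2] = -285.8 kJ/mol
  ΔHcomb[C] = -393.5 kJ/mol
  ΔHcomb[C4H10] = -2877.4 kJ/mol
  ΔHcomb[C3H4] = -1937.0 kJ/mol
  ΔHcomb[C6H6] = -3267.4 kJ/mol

With combustion enthalpies, reactants minus products:
= [1·(-2877.4) + 1·(-1937.0)] − [1·(-393.5) + 4·(-285.8) + 1·(-3267.4)]
= -10.3 kJ/mol

ΔHrxn = -10.3 kJ/mol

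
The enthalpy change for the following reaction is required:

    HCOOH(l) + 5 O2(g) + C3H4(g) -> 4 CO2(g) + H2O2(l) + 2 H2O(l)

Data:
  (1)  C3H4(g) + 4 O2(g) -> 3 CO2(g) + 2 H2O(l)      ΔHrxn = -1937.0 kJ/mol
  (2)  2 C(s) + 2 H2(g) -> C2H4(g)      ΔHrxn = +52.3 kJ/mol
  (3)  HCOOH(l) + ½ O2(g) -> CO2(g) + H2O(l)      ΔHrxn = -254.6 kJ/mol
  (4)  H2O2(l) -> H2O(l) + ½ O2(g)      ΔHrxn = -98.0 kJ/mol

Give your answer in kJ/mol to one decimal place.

ΔHrxn = -2093.6 kJ/mol

(1) as written: -1937.0 kJ/mol
(2): not needed.
(3) as written: -254.6 kJ/mol
(4) reversed: +98.0 kJ/mol
ΔHrxn = (-1937.0) + (-254.6) + (+98.0) = -2093.6 kJ/mol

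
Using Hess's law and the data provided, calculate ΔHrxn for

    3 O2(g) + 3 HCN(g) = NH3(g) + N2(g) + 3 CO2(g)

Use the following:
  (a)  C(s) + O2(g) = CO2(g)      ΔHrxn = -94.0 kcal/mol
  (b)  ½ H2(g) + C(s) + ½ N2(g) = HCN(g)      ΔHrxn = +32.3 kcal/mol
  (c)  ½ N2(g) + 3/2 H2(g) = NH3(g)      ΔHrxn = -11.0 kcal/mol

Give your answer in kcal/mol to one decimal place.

(a) × 3 (scale by 3 for the 3 CO2(g)): (3)·(-94.0) = -282.0 kcal/mol
(b) reversed and × 3 (reverse to put HCN(g) on the reactant side; scale by 3 for the 3 HCN(g)): (-3)·(+32.3) = -96.9 kcal/mol
(c) as written (NH3(g) already on the product side): -11.0 kcal/mol
Combining the equations, ΔHrxn = (-282.0) + (-96.9) + (-11.0) = -389.9 kcal/mol

ΔHrxn = -389.9 kcal/mol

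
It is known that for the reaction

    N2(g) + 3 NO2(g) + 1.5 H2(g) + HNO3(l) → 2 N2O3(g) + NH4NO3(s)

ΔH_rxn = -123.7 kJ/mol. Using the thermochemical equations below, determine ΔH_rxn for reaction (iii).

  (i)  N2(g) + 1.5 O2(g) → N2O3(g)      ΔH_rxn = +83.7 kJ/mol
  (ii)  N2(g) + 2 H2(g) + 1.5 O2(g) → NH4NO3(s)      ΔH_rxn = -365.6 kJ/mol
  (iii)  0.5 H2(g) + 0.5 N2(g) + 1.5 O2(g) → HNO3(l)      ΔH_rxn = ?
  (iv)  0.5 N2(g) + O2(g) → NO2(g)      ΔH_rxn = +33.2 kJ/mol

(i) × 2: (2)·(+83.7) = +167.4 kJ/mol
(ii) as written: -365.6 kJ/mol
(iii) reversed: contributes −x
(iv) reversed and × 3: (-3)·(+33.2) = -99.6 kJ/mol
-123.7 = (+167.4) + (-365.6) + (-99.6) − x
x = (-123.7 − (-297.8)) / (-1) = -174.1 kJ/mol

ΔH_rxn = -174.1 kJ/mol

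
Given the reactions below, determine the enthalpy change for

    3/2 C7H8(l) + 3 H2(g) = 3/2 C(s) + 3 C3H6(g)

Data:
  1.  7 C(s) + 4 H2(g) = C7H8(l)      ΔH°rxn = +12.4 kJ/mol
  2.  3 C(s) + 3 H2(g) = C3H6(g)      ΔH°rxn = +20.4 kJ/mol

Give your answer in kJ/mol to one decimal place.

ΔH°rxn = 42.6 kJ/mol

eq. 1 reversed and × 3/2: (-3/2)·(+12.4) = -18.6 kJ/mol
eq. 2 × 3: (3)·(+20.4) = +61.2 kJ/mol
ΔH°rxn = (-18.6) + (+61.2) = 42.6 kJ/mol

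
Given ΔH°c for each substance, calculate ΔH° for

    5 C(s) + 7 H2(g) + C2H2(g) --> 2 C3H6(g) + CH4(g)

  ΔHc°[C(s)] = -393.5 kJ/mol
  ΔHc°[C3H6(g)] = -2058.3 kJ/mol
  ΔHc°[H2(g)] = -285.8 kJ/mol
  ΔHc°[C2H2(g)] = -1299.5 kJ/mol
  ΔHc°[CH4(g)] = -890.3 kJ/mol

With combustion enthalpies, reactants minus products:
= [5·(-393.5) + 7·(-285.8) + 1·(-1299.5)] − [2·(-2058.3) + 1·(-890.3)]
= -260.7 kJ/mol

ΔH° = -260.7 kJ/mol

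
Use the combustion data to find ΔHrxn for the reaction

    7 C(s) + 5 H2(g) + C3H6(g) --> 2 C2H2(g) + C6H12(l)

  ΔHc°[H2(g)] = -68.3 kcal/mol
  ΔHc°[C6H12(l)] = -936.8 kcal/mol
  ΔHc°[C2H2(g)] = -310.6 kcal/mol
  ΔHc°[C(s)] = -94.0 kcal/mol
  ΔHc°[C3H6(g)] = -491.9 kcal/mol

With combustion enthalpies, reactants minus products:
= [7·(-94.0) + 5·(-68.3) + 1·(-491.9)] − [2·(-310.6) + 1·(-936.8)]
= 66.6 kcal/mol

ΔHrxn = 66.6 kcal/mol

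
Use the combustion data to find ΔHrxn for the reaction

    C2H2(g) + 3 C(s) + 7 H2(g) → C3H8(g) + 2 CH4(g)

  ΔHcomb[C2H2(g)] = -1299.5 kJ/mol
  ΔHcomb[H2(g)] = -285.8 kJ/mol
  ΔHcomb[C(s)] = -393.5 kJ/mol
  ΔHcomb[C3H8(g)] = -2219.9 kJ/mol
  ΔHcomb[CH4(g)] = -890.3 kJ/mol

ΔHrxn = -480.1 kJ/mol

With combustion enthalpies, reactants minus products:
= [1·(-1299.5) + 3·(-393.5) + 7·(-285.8)] − [1·(-2219.9) + 2·(-890.3)]
= -480.1 kJ/mol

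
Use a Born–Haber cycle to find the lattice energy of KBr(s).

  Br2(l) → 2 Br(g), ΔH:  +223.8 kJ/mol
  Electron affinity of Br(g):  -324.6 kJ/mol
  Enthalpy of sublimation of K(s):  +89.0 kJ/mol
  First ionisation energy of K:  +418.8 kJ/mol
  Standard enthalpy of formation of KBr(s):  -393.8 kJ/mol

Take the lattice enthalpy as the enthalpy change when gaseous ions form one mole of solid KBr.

ΔHf° = 1·ΔHsub + 1·(ΣIE) + 1/2·D(Br2) + 1·EA + U
-393.8 = 1·(+89.0) + 1·(+418.8) + 1/2·(+223.8) + 1·(-324.6) + U
U = -393.8 − (+295.1) = -688.9 kJ/mol

U = -688.9 kJ/mol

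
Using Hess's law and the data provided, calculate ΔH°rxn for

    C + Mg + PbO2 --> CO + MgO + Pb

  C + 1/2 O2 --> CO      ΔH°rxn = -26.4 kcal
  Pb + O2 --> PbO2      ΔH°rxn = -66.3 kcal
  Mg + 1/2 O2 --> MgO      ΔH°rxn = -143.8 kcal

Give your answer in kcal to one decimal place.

equation 1 as written: -26.4 kcal
equation 2 reversed: +66.3 kcal
equation 3 as written: -143.8 kcal
ΔH°rxn = (-26.4) + (+66.3) + (-143.8) = -103.9 kcal

ΔH°rxn = -103.9 kcal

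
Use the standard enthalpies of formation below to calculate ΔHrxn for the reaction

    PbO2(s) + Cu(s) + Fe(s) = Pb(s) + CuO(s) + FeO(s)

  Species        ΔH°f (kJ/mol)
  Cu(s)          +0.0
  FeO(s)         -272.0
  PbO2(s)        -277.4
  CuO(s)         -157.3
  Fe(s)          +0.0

ΔHrxn = -151.9 kJ/mol

Products: 1·(+0.0) + 1·(-157.3) + 1·(-272.0) = -429.3
Reactants: 1·(-277.4) + 1·(+0.0) + 1·(+0.0) = -277.4
ΔHrxn = (-429.3) − (-277.4) = -151.9 kJ/mol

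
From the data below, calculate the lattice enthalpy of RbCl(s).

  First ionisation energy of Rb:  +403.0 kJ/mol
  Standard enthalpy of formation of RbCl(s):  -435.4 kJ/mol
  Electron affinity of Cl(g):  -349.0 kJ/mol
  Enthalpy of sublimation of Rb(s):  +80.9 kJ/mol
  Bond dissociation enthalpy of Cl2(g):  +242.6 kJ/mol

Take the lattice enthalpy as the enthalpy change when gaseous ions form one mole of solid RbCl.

ΔHf° = 1·ΔHsub + 1·(ΣIE) + 1/2·D(Cl2) + 1·EA + U
-435.4 = 1·(+80.9) + 1·(+403.0) + 1/2·(+242.6) + 1·(-349.0) + U
U = -435.4 − (+256.2) = -691.6 kJ/mol

U = -691.6 kJ/mol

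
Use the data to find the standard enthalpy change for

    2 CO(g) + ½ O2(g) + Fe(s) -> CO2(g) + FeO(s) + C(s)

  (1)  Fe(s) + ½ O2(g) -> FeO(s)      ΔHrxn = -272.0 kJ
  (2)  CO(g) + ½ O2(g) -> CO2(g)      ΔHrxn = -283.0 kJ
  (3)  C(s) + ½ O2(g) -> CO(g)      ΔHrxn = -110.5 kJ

ΔHrxn = -444.5 kJ

(1) as written (FeO(s) already on the product side): -272.0 kJ
(2) as written (CO2(g) already on the product side): -283.0 kJ
(3) reversed (C(s) must end up as a product): +110.5 kJ
ΔHrxn = (1)·(-272.0) + (1)·(-283.0) + (-1)·(-110.5) = -444.5 kJ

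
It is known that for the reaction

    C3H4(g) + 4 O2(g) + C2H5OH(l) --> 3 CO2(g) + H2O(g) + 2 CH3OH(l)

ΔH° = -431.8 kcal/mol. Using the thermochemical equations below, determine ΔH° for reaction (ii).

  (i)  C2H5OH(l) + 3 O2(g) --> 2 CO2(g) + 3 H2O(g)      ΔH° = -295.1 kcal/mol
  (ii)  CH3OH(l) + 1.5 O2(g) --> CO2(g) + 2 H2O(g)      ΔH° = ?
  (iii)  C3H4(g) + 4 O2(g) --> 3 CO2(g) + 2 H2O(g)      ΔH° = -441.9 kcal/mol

ΔH° = -152.6 kcal/mol

(i) as written: -295.1 kcal/mol
(ii) reversed and × 2: contributes −2·x
(iii) as written: -441.9 kcal/mol
-431.8 = (-295.1) + (-441.9) − 2·x
x = (-431.8 − (-737.0)) / (-2) = -152.6 kcal/mol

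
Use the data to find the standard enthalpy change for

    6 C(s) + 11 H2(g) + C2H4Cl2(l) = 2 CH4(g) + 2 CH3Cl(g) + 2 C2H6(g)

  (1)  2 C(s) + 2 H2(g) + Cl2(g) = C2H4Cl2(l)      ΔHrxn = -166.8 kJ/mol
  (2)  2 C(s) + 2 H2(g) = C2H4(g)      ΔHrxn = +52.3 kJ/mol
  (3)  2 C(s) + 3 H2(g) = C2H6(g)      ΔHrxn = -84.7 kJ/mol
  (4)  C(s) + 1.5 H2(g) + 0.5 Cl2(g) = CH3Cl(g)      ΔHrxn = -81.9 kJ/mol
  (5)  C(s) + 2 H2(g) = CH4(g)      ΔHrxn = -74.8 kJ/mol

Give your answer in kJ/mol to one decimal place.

ΔHrxn = -316.0 kJ/mol

(1) reversed: +166.8 kJ/mol
(2): not needed.
(3) × 2: (2)·(-84.7) = -169.4 kJ/mol
(4) × 2: (2)·(-81.9) = -163.8 kJ/mol
(5) × 2: (2)·(-74.8) = -149.6 kJ/mol
Since enthalpy is a state function, ΔHrxn = (+166.8) + (-169.4) + (-163.8) + (-149.6) = -316.0 kJ/mol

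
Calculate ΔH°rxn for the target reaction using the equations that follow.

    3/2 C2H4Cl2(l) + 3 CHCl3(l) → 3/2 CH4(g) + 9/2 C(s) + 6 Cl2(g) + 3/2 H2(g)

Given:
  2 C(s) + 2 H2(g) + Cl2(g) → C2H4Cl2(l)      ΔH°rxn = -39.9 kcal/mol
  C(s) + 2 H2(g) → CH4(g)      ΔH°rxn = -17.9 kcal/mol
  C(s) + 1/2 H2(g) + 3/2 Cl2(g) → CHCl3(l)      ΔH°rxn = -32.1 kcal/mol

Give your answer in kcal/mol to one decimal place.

equation 1 reversed and × 3/2: (-3/2)·(-39.9) = +59.85 kcal/mol
equation 2 × 3/2: (3/2)·(-17.9) = -26.85 kcal/mol
equation 3 reversed and × 3: (-3)·(-32.1) = +96.3 kcal/mol
ΔH°rxn = (+59.85) + (-26.85) + (+96.3) = 129.3 kcal/mol

ΔH°rxn = 129.3 kcal/mol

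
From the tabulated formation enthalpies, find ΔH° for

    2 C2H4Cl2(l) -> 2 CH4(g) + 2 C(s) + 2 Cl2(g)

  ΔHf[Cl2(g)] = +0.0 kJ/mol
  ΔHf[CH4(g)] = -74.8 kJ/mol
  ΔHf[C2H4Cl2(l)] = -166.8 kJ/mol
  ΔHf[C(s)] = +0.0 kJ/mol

Products: 2·(-74.8) + 2·(+0.0) + 2·(+0.0) = -149.6
Reactants: 2·(-166.8) = -333.6
ΔH° = (-149.6) − (-333.6) = 184.0 kJ/mol

ΔH° = 184.0 kJ/mol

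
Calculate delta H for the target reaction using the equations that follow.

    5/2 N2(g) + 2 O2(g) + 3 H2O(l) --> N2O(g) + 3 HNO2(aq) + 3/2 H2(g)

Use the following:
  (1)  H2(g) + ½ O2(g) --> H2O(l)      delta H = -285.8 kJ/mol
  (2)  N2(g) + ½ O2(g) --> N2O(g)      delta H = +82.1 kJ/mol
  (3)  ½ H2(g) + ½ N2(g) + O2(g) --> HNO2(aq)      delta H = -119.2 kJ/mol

delta H = 581.9 kJ/mol

(1) reversed and × 3 (reverse to put H2O(l) on the reactant side; scale by 3 for the 3 H2O(l)): (-3)·(-285.8) = +857.4 kJ/mol
(2) as written (N2O(g) already on the product side): +82.1 kJ/mol
(3) × 3 (scale by 3 for the 3 HNO2(aq)): (3)·(-119.2) = -357.6 kJ/mol
Summing the manipulated equations, delta H = (+857.4) + (+82.1) + (-357.6) = 581.9 kJ/mol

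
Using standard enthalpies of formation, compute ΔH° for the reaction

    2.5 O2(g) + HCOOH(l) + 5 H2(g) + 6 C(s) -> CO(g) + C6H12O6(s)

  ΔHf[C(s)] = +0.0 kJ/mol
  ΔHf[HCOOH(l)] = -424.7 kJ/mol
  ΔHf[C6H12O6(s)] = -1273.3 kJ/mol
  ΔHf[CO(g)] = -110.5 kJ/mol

ΔH°rxn = Σ nΔHf°(products) − Σ nΔHf°(reactants).
Products: 1·(-110.5) + 1·(-1273.3) = -1383.8
Reactants: 5/2·(+0.0) + 1·(-424.7) + 5·(+0.0) + 6·(+0.0) = -424.7
ΔH° = (-1383.8) − (-424.7) = -959.1 kJ/mol

ΔH° = -959.1 kJ/mol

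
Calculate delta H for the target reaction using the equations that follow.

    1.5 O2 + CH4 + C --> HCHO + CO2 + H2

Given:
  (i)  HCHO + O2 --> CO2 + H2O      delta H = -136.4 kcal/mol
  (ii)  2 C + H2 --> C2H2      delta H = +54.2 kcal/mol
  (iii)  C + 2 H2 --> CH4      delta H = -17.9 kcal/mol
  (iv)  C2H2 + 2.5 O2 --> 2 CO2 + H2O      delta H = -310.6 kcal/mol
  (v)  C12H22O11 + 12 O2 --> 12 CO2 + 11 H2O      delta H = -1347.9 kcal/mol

delta H = -102.1 kcal/mol

(i) reversed (HCHO must end up as a product): +136.4 kcal/mol
(ii) as written: +54.2 kcal/mol
(iii) reversed (CH4 must end up as a reactant): +17.9 kcal/mol
(iv) as written: -310.6 kcal/mol
(v): not needed (C12H22O11 appears nowhere else).
delta H = (+136.4) + (+54.2) + (+17.9) + (-310.6) = -102.1 kcal/mol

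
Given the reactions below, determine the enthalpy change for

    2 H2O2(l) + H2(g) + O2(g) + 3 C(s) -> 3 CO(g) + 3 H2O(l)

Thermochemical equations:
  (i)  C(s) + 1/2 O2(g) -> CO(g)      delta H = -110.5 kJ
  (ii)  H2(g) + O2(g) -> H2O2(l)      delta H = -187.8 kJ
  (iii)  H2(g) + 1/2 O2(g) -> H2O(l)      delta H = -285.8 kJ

(i) × 3: (3)·(-110.5) = -331.5 kJ
(ii) reversed and × 2: (-2)·(-187.8) = +375.6 kJ
(iii) × 3: (3)·(-285.8) = -857.4 kJ
delta H = (3)·(-110.5) + (-2)·(-187.8) + (3)·(-285.8) = -813.3 kJ

delta H = -813.3 kJ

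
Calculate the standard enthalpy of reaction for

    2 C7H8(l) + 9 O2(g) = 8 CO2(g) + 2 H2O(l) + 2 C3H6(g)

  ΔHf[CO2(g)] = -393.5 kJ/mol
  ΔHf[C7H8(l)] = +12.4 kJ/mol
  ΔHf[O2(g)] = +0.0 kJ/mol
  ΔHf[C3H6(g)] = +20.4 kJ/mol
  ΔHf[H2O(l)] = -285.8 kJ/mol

ΔHrxn = -3703.6 kJ/mol

Products: 8·(-393.5) + 2·(-285.8) + 2·(+20.4) = -3678.8
Reactants: 2·(+12.4) + 9·(+0.0) = +24.8
ΔHrxn = (-3678.8) − (+24.8) = -3703.6 kJ/mol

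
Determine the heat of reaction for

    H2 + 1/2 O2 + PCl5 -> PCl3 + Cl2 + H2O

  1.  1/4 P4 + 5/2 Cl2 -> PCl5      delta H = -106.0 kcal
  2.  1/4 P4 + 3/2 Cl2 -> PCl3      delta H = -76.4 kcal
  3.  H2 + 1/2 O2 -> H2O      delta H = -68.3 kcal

eq. 1 reversed: +106.0 kcal
eq. 2 as written: -76.4 kcal
eq. 3 as written: -68.3 kcal
Combining the equations, delta H = (-1)·(-106.0) + (1)·(-76.4) + (1)·(-68.3) = -38.7 kcal

delta H = -38.7 kcal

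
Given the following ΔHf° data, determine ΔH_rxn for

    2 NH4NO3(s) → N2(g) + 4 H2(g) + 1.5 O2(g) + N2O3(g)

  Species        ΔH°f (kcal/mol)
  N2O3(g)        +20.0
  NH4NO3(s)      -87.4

Products: 1·(+0.0) + 4·(+0.0) + 3/2·(+0.0) + 1·(+20.0) = +20.0
Reactants: 2·(-87.4) = -174.8
ΔH_rxn = (+20.0) − (-174.8) = 194.8 kcal/mol

ΔH_rxn = 194.8 kcal/mol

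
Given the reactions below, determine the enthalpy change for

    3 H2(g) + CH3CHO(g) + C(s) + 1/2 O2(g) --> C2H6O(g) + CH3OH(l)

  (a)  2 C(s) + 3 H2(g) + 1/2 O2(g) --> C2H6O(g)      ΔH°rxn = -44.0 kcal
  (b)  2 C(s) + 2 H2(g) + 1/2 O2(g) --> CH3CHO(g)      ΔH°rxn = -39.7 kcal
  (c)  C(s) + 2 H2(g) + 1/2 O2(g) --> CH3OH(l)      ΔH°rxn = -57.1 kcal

(a) as written: -44.0 kcal
(b) reversed: +39.7 kcal
(c) as written: -57.1 kcal
ΔH°rxn = (1)·(-44.0) + (-1)·(-39.7) + (1)·(-57.1) = -61.4 kcal

ΔH°rxn = -61.4 kcal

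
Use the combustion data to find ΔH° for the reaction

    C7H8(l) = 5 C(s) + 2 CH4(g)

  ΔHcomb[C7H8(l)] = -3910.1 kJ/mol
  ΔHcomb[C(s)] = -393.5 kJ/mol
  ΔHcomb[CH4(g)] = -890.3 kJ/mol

With combustion enthalpies, reactants minus products:
= [1·(-3910.1)] − [5·(-393.5) + 2·(-890.3)]
= -162.0 kJ/mol

ΔH° = -162.0 kJ/mol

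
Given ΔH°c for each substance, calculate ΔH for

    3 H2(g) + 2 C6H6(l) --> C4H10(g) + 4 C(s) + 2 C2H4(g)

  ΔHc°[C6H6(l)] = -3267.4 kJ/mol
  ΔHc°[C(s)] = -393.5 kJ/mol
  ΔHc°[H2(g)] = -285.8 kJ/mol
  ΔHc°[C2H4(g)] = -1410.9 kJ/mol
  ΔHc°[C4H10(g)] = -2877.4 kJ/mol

ΔH = -119.0 kJ/mol

With combustion enthalpies, reactants minus products:
= [3·(-285.8) + 2·(-3267.4)] − [1·(-2877.4) + 4·(-393.5) + 2·(-1410.9)]
= -119.0 kJ/mol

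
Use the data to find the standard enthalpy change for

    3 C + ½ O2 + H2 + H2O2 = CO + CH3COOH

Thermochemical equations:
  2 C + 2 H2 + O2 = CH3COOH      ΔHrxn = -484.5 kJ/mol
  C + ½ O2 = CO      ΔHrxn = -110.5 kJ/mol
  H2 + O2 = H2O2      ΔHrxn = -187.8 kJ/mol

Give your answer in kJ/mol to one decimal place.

equation 1 as written: -484.5 kJ/mol
equation 2 as written: -110.5 kJ/mol
equation 3 reversed: +187.8 kJ/mol
ΔHrxn = (1)·(-484.5) + (1)·(-110.5) + (-1)·(-187.8) = -407.2 kJ/mol

ΔHrxn = -407.2 kJ/mol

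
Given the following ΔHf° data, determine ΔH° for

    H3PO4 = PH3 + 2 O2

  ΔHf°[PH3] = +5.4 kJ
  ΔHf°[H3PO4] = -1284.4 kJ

Products: 1·(+5.4) + 2·(+0.0) = +5.4
Reactants: 1·(-1284.4) = -1284.4
ΔH° = (+5.4) − (-1284.4) = 1289.8 kJ

ΔH° = 1289.8 kJ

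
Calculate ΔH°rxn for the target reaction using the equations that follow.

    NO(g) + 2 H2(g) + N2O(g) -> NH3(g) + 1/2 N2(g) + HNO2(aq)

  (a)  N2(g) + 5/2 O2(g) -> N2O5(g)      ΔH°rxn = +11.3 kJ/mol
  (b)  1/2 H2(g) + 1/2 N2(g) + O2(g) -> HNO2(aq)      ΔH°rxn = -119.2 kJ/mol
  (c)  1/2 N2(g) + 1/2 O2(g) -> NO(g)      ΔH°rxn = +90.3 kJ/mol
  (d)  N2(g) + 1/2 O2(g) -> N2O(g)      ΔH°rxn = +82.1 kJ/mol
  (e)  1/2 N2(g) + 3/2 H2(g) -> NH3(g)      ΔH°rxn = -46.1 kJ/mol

ΔH°rxn = -337.7 kJ/mol

(a): not needed (N2O5(g) appears nowhere else).
(b) as written (HNO2(aq) already on the product side): -119.2 kJ/mol
(c) reversed (reverse to put NO(g) on the reactant side): -90.3 kJ/mol
(d) reversed (N2O(g) must end up as a reactant): -82.1 kJ/mol
(e) as written (NH3(g) already on the product side): -46.1 kJ/mol
ΔH°rxn = (1)·(-119.2) + (-1)·(+90.3) + (-1)·(+82.1) + (1)·(-46.1) = -337.7 kJ/mol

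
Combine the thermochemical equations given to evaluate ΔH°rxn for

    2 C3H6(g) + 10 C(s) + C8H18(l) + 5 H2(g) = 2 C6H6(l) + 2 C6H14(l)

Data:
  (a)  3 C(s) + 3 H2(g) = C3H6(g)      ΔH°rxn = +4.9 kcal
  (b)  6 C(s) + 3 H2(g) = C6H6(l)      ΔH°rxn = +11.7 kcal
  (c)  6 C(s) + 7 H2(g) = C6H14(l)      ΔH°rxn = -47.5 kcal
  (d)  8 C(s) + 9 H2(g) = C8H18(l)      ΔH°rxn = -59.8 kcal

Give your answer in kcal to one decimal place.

(a) reversed and × 2 (C3H6(g) must end up as a reactant; scale by 2 for the 2 C3H6(g)): (-2)·(+4.9) = -9.8 kcal
(b) × 2 (scale by 2 for the 2 C6H6(l)): (2)·(+11.7) = +23.4 kcal
(c) × 2 (×2 to match 2 C6H14(l) in the target): (2)·(-47.5) = -95.0 kcal
(d) reversed (C8H18(l) must end up as a reactant): +59.8 kcal
ΔH°rxn = (-2)·(+4.9) + (2)·(+11.7) + (2)·(-47.5) + (-1)·(-59.8) = -21.6 kcal

ΔH°rxn = -21.6 kcal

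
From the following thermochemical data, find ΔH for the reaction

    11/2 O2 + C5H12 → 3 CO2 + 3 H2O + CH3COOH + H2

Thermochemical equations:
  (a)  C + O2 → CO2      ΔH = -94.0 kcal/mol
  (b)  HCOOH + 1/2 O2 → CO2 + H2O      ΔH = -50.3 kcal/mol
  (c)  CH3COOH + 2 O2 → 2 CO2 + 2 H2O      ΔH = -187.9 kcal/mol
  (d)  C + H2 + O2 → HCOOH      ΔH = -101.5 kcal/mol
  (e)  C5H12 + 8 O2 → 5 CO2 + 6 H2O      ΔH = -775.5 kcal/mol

(a) as written: -94.0 kcal/mol
(b) reversed: +50.3 kcal/mol
(c) reversed: +187.9 kcal/mol
(d) reversed: +101.5 kcal/mol
(e) as written: -775.5 kcal/mol
ΔH = (-94.0) + (+50.3) + (+187.9) + (+101.5) + (-775.5) = -529.8 kcal/mol

ΔH = -529.8 kcal/mol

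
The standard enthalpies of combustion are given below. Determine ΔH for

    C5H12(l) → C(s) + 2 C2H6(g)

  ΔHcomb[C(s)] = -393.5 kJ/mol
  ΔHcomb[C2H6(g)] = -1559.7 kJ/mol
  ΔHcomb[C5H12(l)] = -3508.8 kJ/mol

ΔH = 4.1 kJ/mol

With combustion enthalpies, reactants minus products:
= [1·(-3508.8)] − [1·(-393.5) + 2·(-1559.7)]
= 4.1 kJ/mol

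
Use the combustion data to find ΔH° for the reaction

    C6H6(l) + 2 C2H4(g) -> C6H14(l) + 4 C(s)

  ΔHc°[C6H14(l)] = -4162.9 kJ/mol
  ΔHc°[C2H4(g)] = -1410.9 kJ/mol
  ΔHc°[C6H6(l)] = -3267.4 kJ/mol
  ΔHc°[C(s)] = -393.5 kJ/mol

With combustion enthalpies, reactants minus products:
= [1·(-3267.4) + 2·(-1410.9)] − [1·(-4162.9) + 4·(-393.5)]
= -352.3 kJ/mol

ΔH° = -352.3 kJ/mol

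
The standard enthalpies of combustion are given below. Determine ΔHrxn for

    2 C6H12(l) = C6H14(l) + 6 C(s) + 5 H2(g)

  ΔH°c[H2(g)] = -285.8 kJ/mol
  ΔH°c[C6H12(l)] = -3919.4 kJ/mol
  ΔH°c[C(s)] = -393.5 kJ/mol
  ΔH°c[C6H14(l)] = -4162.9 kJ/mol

ΔHrxn = 114.1 kJ/mol

With combustion enthalpies, reactants minus products:
= [2·(-3919.4)] − [1·(-4162.9) + 6·(-393.5) + 5·(-285.8)]
= 114.1 kJ/mol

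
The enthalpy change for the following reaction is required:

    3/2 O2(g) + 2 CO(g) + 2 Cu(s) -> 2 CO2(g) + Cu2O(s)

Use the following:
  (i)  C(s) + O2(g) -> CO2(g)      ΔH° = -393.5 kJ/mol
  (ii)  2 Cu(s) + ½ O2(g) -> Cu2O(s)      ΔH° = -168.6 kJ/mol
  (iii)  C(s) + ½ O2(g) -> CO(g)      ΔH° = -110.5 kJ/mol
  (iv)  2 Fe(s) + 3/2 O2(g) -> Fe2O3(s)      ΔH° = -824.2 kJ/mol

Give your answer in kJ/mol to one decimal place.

(i) × 2 (×2 to match 2 CO2(g) in the target): (2)·(-393.5) = -787.0 kJ/mol
(ii) as written (Cu2O(s) already on the product side): -168.6 kJ/mol
(iii) reversed and × 2 (CO(g) must end up as a reactant; scale by 2 for the 2 CO(g)): (-2)·(-110.5) = +221.0 kJ/mol
(iv): not needed (Fe(s) appears nowhere else).
ΔH° = (2)·(-393.5) + (1)·(-168.6) + (-2)·(-110.5) = -734.6 kJ/mol

ΔH° = -734.6 kJ/mol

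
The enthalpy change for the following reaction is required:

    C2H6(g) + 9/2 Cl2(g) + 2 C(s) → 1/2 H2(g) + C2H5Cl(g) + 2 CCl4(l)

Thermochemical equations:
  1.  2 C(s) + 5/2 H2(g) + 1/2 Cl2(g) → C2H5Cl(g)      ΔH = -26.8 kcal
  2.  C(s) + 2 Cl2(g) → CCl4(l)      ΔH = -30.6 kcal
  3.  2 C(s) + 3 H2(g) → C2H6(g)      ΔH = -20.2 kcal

ΔH = -67.8 kcal

eq. 1 as written (C2H5Cl(g) already on the product side): -26.8 kcal
eq. 2 × 2 (scale by 2 for the 2 CCl4(l)): (2)·(-30.6) = -61.2 kcal
eq. 3 reversed (C2H6(g) must end up as a reactant): +20.2 kcal
Summing the manipulated equations, ΔH = (-26.8) + (-61.2) + (+20.2) = -67.8 kcal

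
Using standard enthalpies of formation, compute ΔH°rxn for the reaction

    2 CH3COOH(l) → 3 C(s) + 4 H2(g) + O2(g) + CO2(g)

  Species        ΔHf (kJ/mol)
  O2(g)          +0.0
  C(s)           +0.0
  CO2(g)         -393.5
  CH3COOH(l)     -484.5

ΔH°rxn = Σ nΔHf°(products) − Σ nΔHf°(reactants).
Products: 3·(+0.0) + 4·(+0.0) + 1·(+0.0) + 1·(-393.5) = -393.5
Reactants: 2·(-484.5) = -969.0
ΔH°rxn = (-393.5) − (-969.0) = 575.5 kJ/mol

ΔH°rxn = 575.5 kJ/mol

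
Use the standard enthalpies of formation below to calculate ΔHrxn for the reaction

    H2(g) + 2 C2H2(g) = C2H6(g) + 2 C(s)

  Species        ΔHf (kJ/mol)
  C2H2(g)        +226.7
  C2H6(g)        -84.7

ΔHrxn = -538.1 kJ/mol

Products: 1·(-84.7) + 2·(+0.0) = -84.7
Reactants: 1·(+0.0) + 2·(+226.7) = +453.4
ΔHrxn = (-84.7) − (+453.4) = -538.1 kJ/mol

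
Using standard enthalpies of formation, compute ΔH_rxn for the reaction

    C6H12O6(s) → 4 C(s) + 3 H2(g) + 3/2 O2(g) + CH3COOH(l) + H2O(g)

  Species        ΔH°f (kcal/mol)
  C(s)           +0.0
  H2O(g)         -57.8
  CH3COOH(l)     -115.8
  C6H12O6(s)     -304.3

ΔH°rxn = Σ nΔHf°(products) − Σ nΔHf°(reactants).
Products: 4·(+0.0) + 3·(+0.0) + 3/2·(+0.0) + 1·(-115.8) + 1·(-57.8) = -173.6
Reactants: 1·(-304.3) = -304.3
ΔH_rxn = (-173.6) − (-304.3) = 130.7 kcal/mol

ΔH_rxn = 130.7 kcal/mol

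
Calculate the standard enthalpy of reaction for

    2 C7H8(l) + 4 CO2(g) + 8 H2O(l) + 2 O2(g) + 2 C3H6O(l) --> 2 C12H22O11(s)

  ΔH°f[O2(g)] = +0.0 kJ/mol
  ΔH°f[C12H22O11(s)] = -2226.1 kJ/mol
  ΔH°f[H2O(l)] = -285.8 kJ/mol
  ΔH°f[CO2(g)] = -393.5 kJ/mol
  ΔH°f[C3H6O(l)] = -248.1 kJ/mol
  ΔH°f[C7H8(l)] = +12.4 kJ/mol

Products: 2·(-2226.1) = -4452.2
Reactants: 2·(+12.4) + 4·(-393.5) + 8·(-285.8) + 2·(+0.0) + 2·(-248.1) = -4331.8
ΔH_rxn = (-4452.2) − (-4331.8) = -120.4 kJ/mol

ΔH_rxn = -120.4 kJ/mol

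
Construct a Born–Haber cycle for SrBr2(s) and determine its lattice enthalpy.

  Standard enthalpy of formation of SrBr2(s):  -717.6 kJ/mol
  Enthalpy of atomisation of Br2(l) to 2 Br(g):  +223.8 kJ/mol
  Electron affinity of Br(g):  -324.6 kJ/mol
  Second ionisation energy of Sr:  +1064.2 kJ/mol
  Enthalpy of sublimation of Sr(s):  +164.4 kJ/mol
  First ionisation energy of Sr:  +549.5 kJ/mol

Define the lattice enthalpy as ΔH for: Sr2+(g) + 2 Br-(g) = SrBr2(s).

ΔHf° = 1·ΔHsub + 1·(ΣIE) + 1·D(Br2) + 2·EA + U
-717.6 = 1·(+164.4) + 1·(+1613.7) + 1·(+223.8) + 2·(-324.6) + U
U = -717.6 − (+1352.7) = -2070.3 kJ/mol

U = -2070.3 kJ/mol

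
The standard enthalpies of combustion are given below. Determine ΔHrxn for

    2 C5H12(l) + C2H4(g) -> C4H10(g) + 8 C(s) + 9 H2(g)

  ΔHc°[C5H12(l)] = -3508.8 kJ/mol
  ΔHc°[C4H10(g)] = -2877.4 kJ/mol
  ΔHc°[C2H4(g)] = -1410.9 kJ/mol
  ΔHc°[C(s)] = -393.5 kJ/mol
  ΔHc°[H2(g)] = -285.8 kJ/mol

Using ΔH = Σ nΔHc°(reactants) − Σ nΔHc°(products):
= [2·(-3508.8) + 1·(-1410.9)] − [1·(-2877.4) + 8·(-393.5) + 9·(-285.8)]
= 169.1 kJ/mol

ΔHrxn = 169.1 kJ/mol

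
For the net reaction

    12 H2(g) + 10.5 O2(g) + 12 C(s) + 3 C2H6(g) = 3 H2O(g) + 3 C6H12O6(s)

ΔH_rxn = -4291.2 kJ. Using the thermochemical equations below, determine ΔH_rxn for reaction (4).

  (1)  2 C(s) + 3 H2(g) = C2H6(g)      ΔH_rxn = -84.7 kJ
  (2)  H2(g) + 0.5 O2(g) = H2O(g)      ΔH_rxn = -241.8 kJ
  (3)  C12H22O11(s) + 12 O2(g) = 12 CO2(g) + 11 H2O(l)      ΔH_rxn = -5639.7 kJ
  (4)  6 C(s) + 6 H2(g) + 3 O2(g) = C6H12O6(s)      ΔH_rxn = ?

(1) reversed and × 3 (reverse to put C2H6(g) on the reactant side; scale by 3 for the 3 C2H6(g)): (-3)·(-84.7) = +254.1 kJ
(2) × 3 (scale by 3 for the 3 H2O(g)): (3)·(-241.8) = -725.4 kJ
(3): not needed (CO2(g) appears nowhere else).
(4) × 3 (scale by 3 for the 3 C6H12O6(s)): contributes 3·x
-4291.2 = (+254.1) + (-725.4) + 3·x
x = (-4291.2 − (-471.3)) / (3) = -1273.3 kJ

ΔH_rxn = -1273.3 kJ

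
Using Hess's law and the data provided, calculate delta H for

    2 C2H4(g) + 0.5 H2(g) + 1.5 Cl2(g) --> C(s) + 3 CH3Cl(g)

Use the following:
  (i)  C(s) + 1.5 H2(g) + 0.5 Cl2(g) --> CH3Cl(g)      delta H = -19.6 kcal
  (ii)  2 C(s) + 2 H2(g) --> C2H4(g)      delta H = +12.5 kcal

(i) × 3 (×3 to match 3 CH3Cl(g) in the target): (3)·(-19.6) = -58.8 kcal
(ii) reversed and × 2 (C2H4(g) must end up as a reactant; scale by 2 for the 2 C2H4(g)): (-2)·(+12.5) = -25.0 kcal
delta H = (3)·(-19.6) + (-2)·(+12.5) = -83.8 kcal

delta H = -83.8 kcal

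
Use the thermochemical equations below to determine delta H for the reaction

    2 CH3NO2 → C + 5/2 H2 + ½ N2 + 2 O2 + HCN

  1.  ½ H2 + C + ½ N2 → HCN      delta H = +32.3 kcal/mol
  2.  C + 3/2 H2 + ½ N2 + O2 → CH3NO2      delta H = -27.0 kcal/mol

eq. 1 as written: +32.3 kcal/mol
eq. 2 reversed and × 2: (-2)·(-27.0) = +54.0 kcal/mol
delta H = (1)·(+32.3) + (-2)·(-27.0) = 86.3 kcal/mol

delta H = 86.3 kcal/mol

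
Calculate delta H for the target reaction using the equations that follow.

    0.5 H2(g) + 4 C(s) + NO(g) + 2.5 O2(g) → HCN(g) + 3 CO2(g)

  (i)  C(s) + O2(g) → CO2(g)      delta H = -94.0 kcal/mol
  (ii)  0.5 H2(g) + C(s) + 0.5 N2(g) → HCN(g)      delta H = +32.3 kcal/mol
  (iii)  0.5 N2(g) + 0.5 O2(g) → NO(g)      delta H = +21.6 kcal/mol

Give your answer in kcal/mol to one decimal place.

delta H = -271.3 kcal/mol

(i) × 3 (scale by 3 for the 3 CO2(g)): (3)·(-94.0) = -282.0 kcal/mol
(ii) as written (HCN(g) already on the product side): +32.3 kcal/mol
(iii) reversed (reverse to put NO(g) on the reactant side): -21.6 kcal/mol
delta H = (3)·(-94.0) + (1)·(+32.3) + (-1)·(+21.6) = -271.3 kcal/mol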